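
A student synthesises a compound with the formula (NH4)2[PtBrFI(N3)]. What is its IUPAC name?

The 2 ammonium counter-ions carry a total charge of +2, so each complex ion is 2−.
Ligand charges: 1×bromo (-1 each), 1×azido (-1 each), 1×fluoro (-1 each), 1×iodo (-1 each); total -4. So Pt + (-4) = 2−, giving Pt = +2.
Ligands are named alphabetically: azido before bromo before fluoro before iodo.
The complex ion is anionic, so platinum takes the -ate form platinate(II).

ammonium azidobromofluoroiodoplatinate(II)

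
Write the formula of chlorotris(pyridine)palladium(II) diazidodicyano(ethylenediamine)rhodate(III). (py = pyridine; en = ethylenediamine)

Cation [Pd…]: ligand charges -1, Pd(II) ⇒ ion charge 1+.
Anion [Rh…]: ligand charges -4, Rh(III) ⇒ ion charge 1−.

[PdCl(py)3][Rh(CN)2(en)(N3)2]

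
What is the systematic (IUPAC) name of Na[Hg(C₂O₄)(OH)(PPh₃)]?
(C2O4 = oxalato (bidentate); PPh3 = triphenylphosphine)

sodium hydroxooxalato(triphenylphosphine)mercurate(II)

The 1 sodium counter-ion carries a total charge of +1, so each complex ion is 1−.
Ligand charges: 1×hydroxo (-1 each), 1×oxalato (-2 each), 1×triphenylphosphine (neutral); total -3. So Hg + (-3) = 1−, giving Hg = +2.
Ligands are named alphabetically: hydroxo before oxalato before triphenylphosphine.
The complex ion is anionic, so mercury takes the -ate form mercurate(II).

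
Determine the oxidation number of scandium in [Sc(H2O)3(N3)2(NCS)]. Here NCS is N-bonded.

No counter-ion: the bracketed complex is neutral.
Ligand charges: 2×N3 = -2; 3×H2O neutral; 1×NCS = -1; sum -3.
Sc + (-3) = 0 ⇒ Sc is +3.

+3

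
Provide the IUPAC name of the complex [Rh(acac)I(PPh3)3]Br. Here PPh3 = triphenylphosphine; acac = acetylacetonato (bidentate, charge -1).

The 1 bromide counter-ion carries a total charge of -1, so each complex ion is 1+.
Ligand charges: 3×triphenylphosphine (neutral), 1×iodo (-1 each), 1×acetylacetonato (-1 each); total -2. So Rh + (-2) = 1+, giving Rh = +3.
Ligands are named alphabetically: acetylacetonato before iodo before triphenylphosphine.

(acetylacetonato)iodotris(triphenylphosphine)rhodium(III) bromide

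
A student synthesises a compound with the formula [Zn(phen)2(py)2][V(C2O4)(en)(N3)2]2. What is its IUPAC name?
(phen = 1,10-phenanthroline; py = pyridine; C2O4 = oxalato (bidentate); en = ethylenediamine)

Both ions are complex: the cation is named first with the plain metal name, the anion second with the -ate form; each ion's ligands are alphabetised independently.
Zinc is always +2 in its complexes; the cation's ligand charges sum to 0, so the complex cation is 2+.
With 2 anions per cation, each anion must be 2/2 = 1−.
Anion: ligand charges sum to -4; for the ion to be 1−, V = +3.

bis(1,10-phenanthroline)bis(pyridine)zinc(II) diazido(ethylenediamine)oxalatovanadate(III)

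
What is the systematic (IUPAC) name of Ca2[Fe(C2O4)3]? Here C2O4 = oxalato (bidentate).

calcium trioxalatoferrate(II)

The 2 calcium counter-ions carry a total charge of +4, so each complex ion is 4−.
Ligand charges: 3×oxalato (-2 each); total -6. So Fe + (-6) = 4−, giving Fe = +2.
The complex ion is anionic, so iron takes the -ate form ferrate(II).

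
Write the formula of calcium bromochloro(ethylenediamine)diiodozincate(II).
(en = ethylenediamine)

Ca[ZnBrCl(en)I2]

Ligands: 2 iodo (I, -1), 1 bromo (Br, -1), 1 ethylenediamine (en, neutral), 1 chloro (Cl, -1). Ligand charge sum = -4.
With Zn in oxidation state +2, the complex ion is [Zn...]^2−.
Charge balance with calcium (+2) requires 1 complex ion per 1 calcium.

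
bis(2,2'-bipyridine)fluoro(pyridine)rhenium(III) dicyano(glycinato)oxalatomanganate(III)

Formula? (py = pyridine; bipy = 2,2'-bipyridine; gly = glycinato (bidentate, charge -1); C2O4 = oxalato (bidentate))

[Re(bipy)2F(py)][Mn(C2O4)(CN)2(gly)]

Cation [Re…]: ligand charges -1, Re(III) ⇒ ion charge 2+.
Anion [Mn…]: ligand charges -5, Mn(III) ⇒ ion charge 2−.
One 2+ cation balances one 2− anion.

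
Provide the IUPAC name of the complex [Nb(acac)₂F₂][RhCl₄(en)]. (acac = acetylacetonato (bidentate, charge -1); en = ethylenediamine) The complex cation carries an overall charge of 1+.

The complex cation is given as 1+; its ligand charges sum to -4, so Nb = +5.
A 1:1 salt means the anion carries the equal and opposite charge, 1−.
Anion: ligand charges sum to -4; for the ion to be 1−, Rh = +3.

bis(acetylacetonato)difluoroniobium(V) tetrachloro(ethylenediamine)rhodate(III)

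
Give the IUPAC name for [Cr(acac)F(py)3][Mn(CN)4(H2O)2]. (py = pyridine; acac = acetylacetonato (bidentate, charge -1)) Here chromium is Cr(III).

Cr is given as +3; the cation's ligand charges sum to -2, so the complex cation is 1+.
A 1:1 salt means the anion carries the equal and opposite charge, 1−.
Anion: ligand charges sum to -4; for the ion to be 1−, Mn = +3.

(acetylacetonato)fluorotris(pyridine)chromium(III) diaquatetracyanomanganate(III)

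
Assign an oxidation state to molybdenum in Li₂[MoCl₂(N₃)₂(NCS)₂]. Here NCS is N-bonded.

2 lithium outside the brackets (+1 each) → the complex ion is 2−.
Ligand charges: 2×Cl = -2; 2×NCS = -2; 2×N3 = -2; sum -6.
Mo + (-6) = 2− ⇒ Mo is +4.

+4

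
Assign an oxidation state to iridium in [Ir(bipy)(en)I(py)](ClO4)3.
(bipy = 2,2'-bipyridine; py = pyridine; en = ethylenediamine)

+4

3 perchlorate outside the brackets (-1 each) → the complex ion is 3+.
Ligand charges: 1×bipy neutral; 1×py neutral; 1×I = -1; 1×en neutral; sum -1.
Ir + (-1) = 3+ ⇒ Ir is +4.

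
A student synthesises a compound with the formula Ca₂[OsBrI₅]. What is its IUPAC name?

The 2 calcium counter-ions carry a total charge of +4, so each complex ion is 4−.
Ligand charges: 5×iodo (-1 each), 1×bromo (-1 each); total -6. So Os + (-6) = 4−, giving Os = +2.
The complex ion is anionic, so osmium takes the -ate form osmate(II).

calcium bromopentaiodoosmate(II)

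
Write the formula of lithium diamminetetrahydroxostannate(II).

Li2[Sn(NH3)2(OH)4]

Ligands: 4 hydroxo (OH, -1), 2 ammine (NH3, neutral). Ligand charge sum = -4.
With Sn in oxidation state +2, the complex ion is [Sn...]^2−.
Charge balance with lithium (+1) requires 1 complex ion per 2 lithium.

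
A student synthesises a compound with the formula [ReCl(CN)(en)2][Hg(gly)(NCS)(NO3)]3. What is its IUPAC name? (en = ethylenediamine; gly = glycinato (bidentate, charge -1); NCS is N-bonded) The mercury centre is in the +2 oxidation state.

chlorocyanobis(ethylenediamine)rhenium(V) (glycinato)isothiocyanatonitratomercurate(II)

Both ions are complex: the cation is named first with the plain metal name, the anion second with the -ate form; each ion's ligands are alphabetised independently.
Hg is given as +2; the anion's ligand charges sum to -3, so the complex anion is 1−.
With 3 anions per cation, the cation must be 3×1 = 3+.
Cation: ligand charges sum to -2; for the ion to be 3+, Re = +5.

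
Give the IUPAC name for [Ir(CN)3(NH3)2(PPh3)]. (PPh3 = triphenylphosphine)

There is no counter-ion, so the complex is neutral overall.
Ligand charges: 1×triphenylphosphine (neutral), 2×ammine (neutral), 3×cyano (-1 each); total -3. So Ir + (-3) = 0, giving Ir = +3.
Ligands are named alphabetically: ammine before cyano before triphenylphosphine.

diamminetricyano(triphenylphosphine)iridium(III)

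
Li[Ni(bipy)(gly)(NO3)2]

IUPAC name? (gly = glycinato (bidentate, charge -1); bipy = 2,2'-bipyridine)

lithium (2,2'-bipyridine)(glycinato)dinitratonickelate(II)

The 1 lithium counter-ion carries a total charge of +1, so each complex ion is 1−.
Ligand charges: 1×glycinato (-1 each), 2×nitrato (-1 each), 1×2,2'-bipyridine (neutral); total -3. So Ni + (-3) = 1−, giving Ni = +2.
Ligands are named alphabetically: bipyridine before glycinato before nitrato.
The complex ion is anionic, so nickel takes the -ate form nickelate(II).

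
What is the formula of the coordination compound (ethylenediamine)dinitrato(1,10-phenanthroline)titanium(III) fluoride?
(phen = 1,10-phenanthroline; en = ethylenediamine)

Ligands: 1 1,10-phenanthroline (phen, neutral), 2 nitrato (NO3, -1), 1 ethylenediamine (en, neutral). Ligand charge sum = -2.
With Ti in oxidation state +3, the complex ion is [Ti...]^1+.
Charge balance with fluoride (-1) requires 1 complex ion per 1 fluoride.

[Ti(en)(NO3)2(phen)]F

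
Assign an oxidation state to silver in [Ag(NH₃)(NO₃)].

No counter-ion: the bracketed complex is neutral.
Ligand charges: 1×NH3 neutral; 1×NO3 = -1; sum -1.
Ag + (-1) = 0 ⇒ Ag is +1.

+1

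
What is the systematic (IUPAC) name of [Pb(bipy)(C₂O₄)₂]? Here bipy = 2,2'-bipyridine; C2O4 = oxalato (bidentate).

(2,2'-bipyridine)dioxalatolead(IV)

There is no counter-ion, so the complex is neutral overall.
Ligand charges: 1×2,2'-bipyridine (neutral), 2×oxalato (-2 each); total -4. So Pb + (-4) = 0, giving Pb = +4.
Ligands are named alphabetically: bipyridine before oxalato.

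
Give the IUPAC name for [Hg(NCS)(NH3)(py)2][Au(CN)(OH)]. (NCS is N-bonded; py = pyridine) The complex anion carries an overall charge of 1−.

Both ions are complex: the cation is named first with the plain metal name, the anion second with the -ate form; each ion's ligands are alphabetised independently.
The complex anion is given as 1−; its ligand charges sum to -2, so Au = +1.
A 1:1 salt means the cation carries the equal and opposite charge, 1+.
Cation: ligand charges sum to -1; for the ion to be 1+, Hg = +2.

ammineisothiocyanatobis(pyridine)mercury(II) cyanohydroxoaurate(I)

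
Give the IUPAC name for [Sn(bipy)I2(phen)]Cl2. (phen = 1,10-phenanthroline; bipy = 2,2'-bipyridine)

The 2 chloride counter-ions carry a total charge of -2, so each complex ion is 2+.
Ligand charges: 1×1,10-phenanthroline (neutral), 2×iodo (-1 each), 1×2,2'-bipyridine (neutral); total -2. So Sn + (-2) = 2+, giving Sn = +4.
Ligands are named alphabetically: bipyridine before iodo before phenanthroline.

(2,2'-bipyridine)diiodo(1,10-phenanthroline)tin(IV) chloride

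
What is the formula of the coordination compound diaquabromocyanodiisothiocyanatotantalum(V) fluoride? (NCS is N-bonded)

Ligands: 2 isothiocyanato (NCS, -1), 2 aqua (H2O, neutral), 1 cyano (CN, -1), 1 bromo (Br, -1). Ligand charge sum = -4.
With Ta in oxidation state +5, the complex ion is [Ta...]^1+.
Charge balance with fluoride (-1) requires 1 complex ion per 1 fluoride.

[TaBr(CN)(H2O)2(NCS)2]F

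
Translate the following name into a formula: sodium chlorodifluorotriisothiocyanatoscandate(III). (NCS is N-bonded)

Na3[ScClF2(NCS)3]

Ligands: 3 isothiocyanato (NCS, -1), 1 chloro (Cl, -1), 2 fluoro (F, -1). Ligand charge sum = -6.
With Sc in oxidation state +3, the complex ion is [Sc...]^3−.
Charge balance with sodium (+1) requires 1 complex ion per 3 sodium.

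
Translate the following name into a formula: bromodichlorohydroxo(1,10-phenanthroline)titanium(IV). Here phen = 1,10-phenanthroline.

Ligands: 1 1,10-phenanthroline (phen, neutral), 1 hydroxo (OH, -1), 2 chloro (Cl, -1), 1 bromo (Br, -1). Ligand charge sum = -4.
With Ti in oxidation state +4, the complex ion is [Ti...].

[TiBrCl2(OH)(phen)]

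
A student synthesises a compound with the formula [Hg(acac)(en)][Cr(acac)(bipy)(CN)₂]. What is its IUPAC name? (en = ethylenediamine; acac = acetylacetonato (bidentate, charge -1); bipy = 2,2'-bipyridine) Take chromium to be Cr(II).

(acetylacetonato)(ethylenediamine)mercury(II) (acetylacetonato)(2,2'-bipyridine)dicyanochromate(II)

Both ions are complex: the cation is named first with the plain metal name, the anion second with the -ate form; each ion's ligands are alphabetised independently.
Cr is given as +2; the anion's ligand charges sum to -3, so the complex anion is 1−.
A 1:1 salt means the cation carries the equal and opposite charge, 1+.
Cation: ligand charges sum to -1; for the ion to be 1+, Hg = +2.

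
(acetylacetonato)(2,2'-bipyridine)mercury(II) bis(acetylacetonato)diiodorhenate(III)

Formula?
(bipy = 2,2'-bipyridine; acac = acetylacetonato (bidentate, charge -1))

Cation [Hg…]: ligand charges -1, Hg(II) ⇒ ion charge 1+.
Anion [Re…]: ligand charges -4, Re(III) ⇒ ion charge 1−.
One 1+ cation balances one 1− anion.

[Hg(acac)(bipy)][Re(acac)2I2]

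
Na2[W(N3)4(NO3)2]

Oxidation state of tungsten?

+4

2 sodium outside the brackets (+1 each) → the complex ion is 2−.
Ligand charges: 2×NO3 = -2; 4×N3 = -4; sum -6.
W + (-6) = 2− ⇒ W is +4.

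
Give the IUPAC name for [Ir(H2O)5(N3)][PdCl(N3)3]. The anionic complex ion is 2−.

The complex anion is given as 2−; its ligand charges sum to -4, so Pd = +2.
A 1:1 salt means the cation carries the equal and opposite charge, 2+.
Cation: ligand charges sum to -1; for the ion to be 2+, Ir = +3.

pentaaquaazidoiridium(III) triazidochloropalladate(II)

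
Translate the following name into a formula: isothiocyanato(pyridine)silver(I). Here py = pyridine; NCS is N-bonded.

[Ag(NCS)(py)]

Ligands: 1 pyridine (py, neutral), 1 isothiocyanato (NCS, -1). Ligand charge sum = -1.
With Ag in oxidation state +1, the complex ion is [Ag...].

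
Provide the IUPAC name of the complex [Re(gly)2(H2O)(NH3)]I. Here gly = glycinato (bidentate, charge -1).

The 1 iodide counter-ion carries a total charge of -1, so each complex ion is 1+.
Ligand charges: 1×ammine (neutral), 2×glycinato (-1 each), 1×aqua (neutral); total -2. So Re + (-2) = 1+, giving Re = +3.
Ligands are named alphabetically: ammine before aqua before glycinato.

ammineaquabis(glycinato)rhenium(III) iodide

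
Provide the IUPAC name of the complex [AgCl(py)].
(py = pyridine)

chloro(pyridine)silver(I)

There is no counter-ion, so the complex is neutral overall.
Ligand charges: 1×pyridine (neutral), 1×chloro (-1 each); total -1. So Ag + (-1) = 0, giving Ag = +1.
Ligands are named alphabetically: chloro before pyridine.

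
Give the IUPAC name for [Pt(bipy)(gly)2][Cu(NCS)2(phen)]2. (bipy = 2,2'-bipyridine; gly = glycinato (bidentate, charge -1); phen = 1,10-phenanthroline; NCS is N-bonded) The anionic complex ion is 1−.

(2,2'-bipyridine)bis(glycinato)platinum(IV) diisothiocyanato(1,10-phenanthroline)cuprate(I)

Both ions are complex: the cation is named first with the plain metal name, the anion second with the -ate form; each ion's ligands are alphabetised independently.
The complex anion is given as 1−; its ligand charges sum to -2, so Cu = +1.
With 2 anions per cation, the cation must be 2×1 = 2+.
Cation: ligand charges sum to -2; for the ion to be 2+, Pt = +4.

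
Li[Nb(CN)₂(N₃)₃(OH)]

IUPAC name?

lithium triazidodicyanohydroxoniobate(V)

The 1 lithium counter-ion carries a total charge of +1, so each complex ion is 1−.
Ligand charges: 2×cyano (-1 each), 1×hydroxo (-1 each), 3×azido (-1 each); total -6. So Nb + (-6) = 1−, giving Nb = +5.
Ligands are named alphabetically: azido before cyano before hydroxo.
The complex ion is anionic, so niobium takes the -ate form niobate(V).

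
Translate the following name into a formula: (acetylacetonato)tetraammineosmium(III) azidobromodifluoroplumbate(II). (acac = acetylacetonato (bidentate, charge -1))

Cation [Os…]: ligand charges -1, Os(III) ⇒ ion charge 2+.
Anion [Pb…]: ligand charges -4, Pb(II) ⇒ ion charge 2−.
One 2+ cation balances one 2− anion.

[Os(acac)(NH3)4][PbBrF2(N3)]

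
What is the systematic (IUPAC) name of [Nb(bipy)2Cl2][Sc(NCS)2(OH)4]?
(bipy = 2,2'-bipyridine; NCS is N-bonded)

Scandium is always +3 in its complexes; the anion's ligand charges sum to -6, so the complex anion is 3−.
A 1:1 salt means the cation carries the equal and opposite charge, 3+.
Cation: ligand charges sum to -2; for the ion to be 3+, Nb = +5.

bis(2,2'-bipyridine)dichloroniobium(V) tetrahydroxodiisothiocyanatoscandate(III)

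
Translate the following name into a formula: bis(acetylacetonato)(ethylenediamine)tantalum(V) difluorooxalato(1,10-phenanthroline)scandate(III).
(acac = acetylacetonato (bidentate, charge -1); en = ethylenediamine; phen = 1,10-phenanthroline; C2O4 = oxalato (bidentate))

[Ta(acac)2(en)][Sc(C2O4)F2(phen)]3

Cation [Ta…]: ligand charges -2, Ta(V) ⇒ ion charge 3+.
Anion [Sc…]: ligand charges -4, Sc(III) ⇒ ion charge 1−.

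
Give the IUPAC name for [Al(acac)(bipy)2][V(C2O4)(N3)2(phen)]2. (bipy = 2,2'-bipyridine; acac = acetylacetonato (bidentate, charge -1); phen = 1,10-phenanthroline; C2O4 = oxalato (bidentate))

Both ions are complex: the cation is named first with the plain metal name, the anion second with the -ate form; each ion's ligands are alphabetised independently.
Aluminium is always +3 in its complexes; the cation's ligand charges sum to -1, so the complex cation is 2+.
With 2 anions per cation, each anion must be 2/2 = 1−.
Anion: ligand charges sum to -4; for the ion to be 1−, V = +3.

(acetylacetonato)bis(2,2'-bipyridine)aluminium(III) diazidooxalato(1,10-phenanthroline)vanadate(III)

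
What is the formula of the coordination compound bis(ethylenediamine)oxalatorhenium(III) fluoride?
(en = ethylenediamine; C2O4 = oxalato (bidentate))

[Re(C2O4)(en)2]F

Ligands: 2 ethylenediamine (en, neutral), 1 oxalato (C2O4, -2). Ligand charge sum = -2.
Charge balance with fluoride (-1) requires 1 complex ion per 1 fluoride.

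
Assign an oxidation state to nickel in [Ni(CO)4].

No counter-ion: the bracketed complex is neutral.
Ligand charges: 4×CO neutral; sum 0.
Ni + (0) = 0 ⇒ Ni is 0.

0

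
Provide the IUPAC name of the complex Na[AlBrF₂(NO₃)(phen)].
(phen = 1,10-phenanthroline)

The 1 sodium counter-ion carries a total charge of +1, so each complex ion is 1−.
Ligand charges: 2×fluoro (-1 each), 1×1,10-phenanthroline (neutral), 1×nitrato (-1 each), 1×bromo (-1 each); total -4. So Al + (-4) = 1−, giving Al = +3.
Ligands are named alphabetically: bromo before fluoro before nitrato before phenanthroline.
The complex ion is anionic, so aluminium takes the -ate form aluminate(III).

sodium bromodifluoronitrato(1,10-phenanthroline)aluminate(III)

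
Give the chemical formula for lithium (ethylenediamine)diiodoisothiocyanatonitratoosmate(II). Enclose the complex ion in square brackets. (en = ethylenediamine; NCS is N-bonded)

Li2[Os(en)I2(NCS)(NO3)]

Ligands: 2 iodo (I, -1), 1 ethylenediamine (en, neutral), 1 nitrato (NO3, -1), 1 isothiocyanato (NCS, -1). Ligand charge sum = -4.
With Os in oxidation state +2, the complex ion is [Os...]^2−.
Charge balance with lithium (+1) requires 1 complex ion per 2 lithium.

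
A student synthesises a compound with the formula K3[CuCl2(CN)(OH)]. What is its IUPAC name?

potassium dichlorocyanohydroxocuprate(I)

The 3 potassium counter-ions carry a total charge of +3, so each complex ion is 3−.
Ligand charges: 1×hydroxo (-1 each), 2×chloro (-1 each), 1×cyano (-1 each); total -4. So Cu + (-4) = 3−, giving Cu = +1.
Ligands are named alphabetically: chloro before cyano before hydroxo.
The complex ion is anionic, so copper takes the -ate form cuprate(I).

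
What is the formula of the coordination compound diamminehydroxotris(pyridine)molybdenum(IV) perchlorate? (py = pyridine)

Ligands: 1 hydroxo (OH, -1), 3 pyridine (py, neutral), 2 ammine (NH3, neutral). Ligand charge sum = -1.
With Mo in oxidation state +4, the complex ion is [Mo...]^3+.
Charge balance with perchlorate (-1) requires 1 complex ion per 3 perchlorate.

[Mo(NH3)2(OH)(py)3](ClO4)3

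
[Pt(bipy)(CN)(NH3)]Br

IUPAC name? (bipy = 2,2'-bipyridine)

The 1 bromide counter-ion carries a total charge of -1, so each complex ion is 1+.
Ligand charges: 1×2,2'-bipyridine (neutral), 1×cyano (-1 each), 1×ammine (neutral); total -1. So Pt + (-1) = 1+, giving Pt = +2.
Ligands are named alphabetically: ammine before bipyridine before cyano.

ammine(2,2'-bipyridine)cyanoplatinum(II) bromide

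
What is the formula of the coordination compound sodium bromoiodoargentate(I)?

Na[AgBrI]

Ligands: 1 iodo (I, -1), 1 bromo (Br, -1). Ligand charge sum = -2.
Charge balance with sodium (+1) requires 1 complex ion per 1 sodium.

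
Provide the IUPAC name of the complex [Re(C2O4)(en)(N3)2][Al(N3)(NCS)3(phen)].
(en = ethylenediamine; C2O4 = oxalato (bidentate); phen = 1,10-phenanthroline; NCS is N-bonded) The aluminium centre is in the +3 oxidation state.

Al is given as +3; the anion's ligand charges sum to -4, so the complex anion is 1−.
A 1:1 salt means the cation carries the equal and opposite charge, 1+.
Cation: ligand charges sum to -4; for the ion to be 1+, Re = +5.

diazido(ethylenediamine)oxalatorhenium(V) azidotriisothiocyanato(1,10-phenanthroline)aluminate(III)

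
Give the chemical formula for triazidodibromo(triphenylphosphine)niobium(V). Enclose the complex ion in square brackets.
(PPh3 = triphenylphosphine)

[NbBr2(N3)3(PPh3)]

Ligands: 2 bromo (Br, -1), 1 triphenylphosphine (PPh3, neutral), 3 azido (N3, -1). Ligand charge sum = -5.
With Nb in oxidation state +5, the complex ion is [Nb...].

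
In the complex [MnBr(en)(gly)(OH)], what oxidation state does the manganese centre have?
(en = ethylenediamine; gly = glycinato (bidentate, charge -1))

+3

No counter-ion: the bracketed complex is neutral.
Ligand charges: 1×OH = -1; 1×en neutral; 1×gly = -1; 1×Br = -1; sum -3.
Mn + (-3) = 0 ⇒ Mn is +3.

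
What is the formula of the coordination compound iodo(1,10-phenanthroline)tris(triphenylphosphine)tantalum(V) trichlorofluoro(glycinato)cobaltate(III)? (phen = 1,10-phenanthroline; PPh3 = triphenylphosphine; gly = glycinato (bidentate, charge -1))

[TaI(phen)(PPh3)3][CoCl3F(gly)]2

Cation [Ta…]: ligand charges -1, Ta(V) ⇒ ion charge 4+.
Anion [Co…]: ligand charges -5, Co(III) ⇒ ion charge 2−.
One 4+ cation requires 2 of the 2− anion.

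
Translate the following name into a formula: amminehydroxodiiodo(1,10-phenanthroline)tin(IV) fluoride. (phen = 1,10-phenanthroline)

Ligands: 1 1,10-phenanthroline (phen, neutral), 2 iodo (I, -1), 1 ammine (NH3, neutral), 1 hydroxo (OH, -1). Ligand charge sum = -3.
With Sn in oxidation state +4, the complex ion is [Sn...]^1+.
Charge balance with fluoride (-1) requires 1 complex ion per 1 fluoride.

[SnI2(NH3)(OH)(phen)]F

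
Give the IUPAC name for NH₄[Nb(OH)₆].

ammonium hexahydroxoniobate(V)

The 1 ammonium counter-ion carries a total charge of +1, so each complex ion is 1−.
Ligand charges: 6×hydroxo (-1 each); total -6. So Nb + (-6) = 1−, giving Nb = +5.
The complex ion is anionic, so niobium takes the -ate form niobate(V).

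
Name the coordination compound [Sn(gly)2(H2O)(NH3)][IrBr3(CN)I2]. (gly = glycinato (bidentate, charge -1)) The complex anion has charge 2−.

ammineaquabis(glycinato)tin(IV) tribromocyanodiiodoiridate(IV)

The complex anion is given as 2−; its ligand charges sum to -6, so Ir = +4.
A 1:1 salt means the cation carries the equal and opposite charge, 2+.
Cation: ligand charges sum to -2; for the ion to be 2+, Sn = +4.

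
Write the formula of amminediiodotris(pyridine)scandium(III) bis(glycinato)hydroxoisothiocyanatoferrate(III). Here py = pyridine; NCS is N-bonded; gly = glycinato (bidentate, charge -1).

[ScI2(NH3)(py)3][Fe(gly)2(NCS)(OH)]

Cation [Sc…]: ligand charges -2, Sc(III) ⇒ ion charge 1+.
Anion [Fe…]: ligand charges -4, Fe(III) ⇒ ion charge 1−.
One 1+ cation balances one 1− anion.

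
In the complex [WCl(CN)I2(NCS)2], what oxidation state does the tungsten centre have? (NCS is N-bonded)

+6

No counter-ion: the bracketed complex is neutral.
Ligand charges: 2×I = -2; 2×NCS = -2; 1×Cl = -1; 1×CN = -1; sum -6.
W + (-6) = 0 ⇒ W is +6.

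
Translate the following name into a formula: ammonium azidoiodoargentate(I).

Ligands: 1 iodo (I, -1), 1 azido (N3, -1). Ligand charge sum = -2.
With Ag in oxidation state +1, the complex ion is [Ag...]^1−.
Charge balance with ammonium (+1) requires 1 complex ion per 1 ammonium.

NH4[AgI(N3)]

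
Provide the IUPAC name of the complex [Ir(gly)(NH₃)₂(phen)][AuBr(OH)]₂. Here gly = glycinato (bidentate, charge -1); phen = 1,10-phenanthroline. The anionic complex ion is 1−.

Both ions are complex: the cation is named first with the plain metal name, the anion second with the -ate form; each ion's ligands are alphabetised independently.
The complex anion is given as 1−; its ligand charges sum to -2, so Au = +1.
With 2 anions per cation, the cation must be 2×1 = 2+.
Cation: ligand charges sum to -1; for the ion to be 2+, Ir = +3.

diammine(glycinato)(1,10-phenanthroline)iridium(III) bromohydroxoaurate(I)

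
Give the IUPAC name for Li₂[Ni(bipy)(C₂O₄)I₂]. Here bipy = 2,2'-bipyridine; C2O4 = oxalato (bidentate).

The 2 lithium counter-ions carry a total charge of +2, so each complex ion is 2−.
Ligand charges: 1×2,2'-bipyridine (neutral), 1×oxalato (-2 each), 2×iodo (-1 each); total -4. So Ni + (-4) = 2−, giving Ni = +2.
Ligands are named alphabetically: bipyridine before iodo before oxalato.
The complex ion is anionic, so nickel takes the -ate form nickelate(II).

lithium (2,2'-bipyridine)diiodooxalatonickelate(II)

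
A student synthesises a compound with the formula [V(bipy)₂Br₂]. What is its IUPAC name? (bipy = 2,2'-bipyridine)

There is no counter-ion, so the complex is neutral overall.
Ligand charges: 2×2,2'-bipyridine (neutral), 2×bromo (-1 each); total -2. So V + (-2) = 0, giving V = +2.
Ligands are named alphabetically: bipyridine before bromo.

bis(2,2'-bipyridine)dibromovanadium(II)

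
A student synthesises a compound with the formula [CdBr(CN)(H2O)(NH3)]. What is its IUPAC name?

ammineaquabromocyanocadmium(II)

There is no counter-ion, so the complex is neutral overall.
Ligand charges: 1×cyano (-1 each), 1×aqua (neutral), 1×bromo (-1 each), 1×ammine (neutral); total -2. So Cd + (-2) = 0, giving Cd = +2.
Ligands are named alphabetically: ammine before aqua before bromo before cyano.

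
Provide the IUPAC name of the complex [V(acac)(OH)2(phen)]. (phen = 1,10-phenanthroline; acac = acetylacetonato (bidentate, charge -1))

(acetylacetonato)dihydroxo(1,10-phenanthroline)vanadium(III)

There is no counter-ion, so the complex is neutral overall.
Ligand charges: 2×hydroxo (-1 each), 1×1,10-phenanthroline (neutral), 1×acetylacetonato (-1 each); total -3. So V + (-3) = 0, giving V = +3.
Ligands are named alphabetically: acetylacetonato before hydroxo before phenanthroline.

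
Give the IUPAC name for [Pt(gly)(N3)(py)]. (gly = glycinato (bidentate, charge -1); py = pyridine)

azido(glycinato)(pyridine)platinum(II)

There is no counter-ion, so the complex is neutral overall.
Ligand charges: 1×glycinato (-1 each), 1×azido (-1 each), 1×pyridine (neutral); total -2. So Pt + (-2) = 0, giving Pt = +2.
Ligands are named alphabetically: azido before glycinato before pyridine.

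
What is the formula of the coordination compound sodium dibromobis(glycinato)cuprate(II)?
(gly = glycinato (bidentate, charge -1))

Ligands: 2 bromo (Br, -1), 2 glycinato (gly, -1). Ligand charge sum = -4.
With Cu in oxidation state +2, the complex ion is [Cu...]^2−.
Charge balance with sodium (+1) requires 1 complex ion per 2 sodium.

Na2[CuBr2(gly)2]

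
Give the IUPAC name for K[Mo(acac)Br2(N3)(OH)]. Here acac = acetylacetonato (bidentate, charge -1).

potassium (acetylacetonato)azidodibromohydroxomolybdate(IV)

The 1 potassium counter-ion carries a total charge of +1, so each complex ion is 1−.
Ligand charges: 1×hydroxo (-1 each), 1×azido (-1 each), 1×acetylacetonato (-1 each), 2×bromo (-1 each); total -5. So Mo + (-5) = 1−, giving Mo = +4.
The complex ion is anionic, so molybdenum takes the -ate form molybdate(IV).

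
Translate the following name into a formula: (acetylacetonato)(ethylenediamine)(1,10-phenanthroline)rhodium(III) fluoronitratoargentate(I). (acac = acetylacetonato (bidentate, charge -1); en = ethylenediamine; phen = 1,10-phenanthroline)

Cation [Rh…]: ligand charges -1, Rh(III) ⇒ ion charge 2+.
Anion [Ag…]: ligand charges -2, Ag(I) ⇒ ion charge 1−.
One 2+ cation requires 2 of the 1− anion.

[Rh(acac)(en)(phen)][AgF(NO3)]2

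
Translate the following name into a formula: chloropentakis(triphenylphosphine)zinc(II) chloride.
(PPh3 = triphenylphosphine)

Ligands: 1 chloro (Cl, -1), 5 triphenylphosphine (PPh3, neutral). Ligand charge sum = -1.
Charge balance with chloride (-1) requires 1 complex ion per 1 chloride.

[ZnCl(PPh3)5]Cl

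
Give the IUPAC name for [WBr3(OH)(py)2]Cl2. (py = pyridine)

tribromohydroxobis(pyridine)tungsten(VI) chloride

The 2 chloride counter-ions carry a total charge of -2, so each complex ion is 2+.
Ligand charges: 2×pyridine (neutral), 3×bromo (-1 each), 1×hydroxo (-1 each); total -4. So W + (-4) = 2+, giving W = +6.
Ligands are named alphabetically: bromo before hydroxo before pyridine.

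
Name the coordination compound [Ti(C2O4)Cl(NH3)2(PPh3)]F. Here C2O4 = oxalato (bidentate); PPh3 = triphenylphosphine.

diamminechlorooxalato(triphenylphosphine)titanium(IV) fluoride

The 1 fluoride counter-ion carries a total charge of -1, so each complex ion is 1+.
Ligand charges: 2×ammine (neutral), 1×chloro (-1 each), 1×oxalato (-2 each), 1×triphenylphosphine (neutral); total -3. So Ti + (-3) = 1+, giving Ti = +4.
Ligands are named alphabetically: ammine before chloro before oxalato before triphenylphosphine.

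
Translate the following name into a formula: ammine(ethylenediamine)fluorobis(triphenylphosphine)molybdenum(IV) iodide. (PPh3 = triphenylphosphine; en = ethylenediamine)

[Mo(en)F(NH3)(PPh3)2]I3

Ligands: 2 triphenylphosphine (PPh3, neutral), 1 fluoro (F, -1), 1 ethylenediamine (en, neutral), 1 ammine (NH3, neutral). Ligand charge sum = -1.
Charge balance with iodide (-1) requires 1 complex ion per 3 iodide.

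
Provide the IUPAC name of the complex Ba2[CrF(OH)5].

barium fluoropentahydroxochromate(II)

The 2 barium counter-ions carry a total charge of +4, so each complex ion is 4−.
Ligand charges: 5×hydroxo (-1 each), 1×fluoro (-1 each); total -6. So Cr + (-6) = 4−, giving Cr = +2.
Ligands are named alphabetically: fluoro before hydroxo.
The complex ion is anionic, so chromium takes the -ate form chromate(II).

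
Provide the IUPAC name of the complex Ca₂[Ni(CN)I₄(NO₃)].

calcium cyanotetraiodonitratonickelate(II)

The 2 calcium counter-ions carry a total charge of +4, so each complex ion is 4−.
Ligand charges: 1×cyano (-1 each), 4×iodo (-1 each), 1×nitrato (-1 each); total -6. So Ni + (-6) = 4−, giving Ni = +2.
The complex ion is anionic, so nickel takes the -ate form nickelate(II).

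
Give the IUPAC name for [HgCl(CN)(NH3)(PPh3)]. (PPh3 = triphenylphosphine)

There is no counter-ion, so the complex is neutral overall.
Ligand charges: 1×chloro (-1 each), 1×cyano (-1 each), 1×ammine (neutral), 1×triphenylphosphine (neutral); total -2. So Hg + (-2) = 0, giving Hg = +2.
Ligands are named alphabetically: ammine before chloro before cyano before triphenylphosphine.

amminechlorocyano(triphenylphosphine)mercury(II)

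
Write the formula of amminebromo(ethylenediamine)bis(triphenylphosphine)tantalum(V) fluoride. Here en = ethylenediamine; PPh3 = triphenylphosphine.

[TaBr(en)(NH3)(PPh3)2]F4

Ligands: 1 ethylenediamine (en, neutral), 1 ammine (NH3, neutral), 2 triphenylphosphine (PPh3, neutral), 1 bromo (Br, -1). Ligand charge sum = -1.
With Ta in oxidation state +5, the complex ion is [Ta...]^4+.
Charge balance with fluoride (-1) requires 1 complex ion per 4 fluoride.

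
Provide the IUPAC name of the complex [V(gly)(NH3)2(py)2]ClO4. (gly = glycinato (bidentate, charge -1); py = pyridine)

The 1 perchlorate counter-ion carries a total charge of -1, so each complex ion is 1+.
Ligand charges: 1×glycinato (-1 each), 2×pyridine (neutral), 2×ammine (neutral); total -1. So V + (-1) = 1+, giving V = +2.
Ligands are named alphabetically: ammine before glycinato before pyridine.

diammine(glycinato)bis(pyridine)vanadium(II) perchlorate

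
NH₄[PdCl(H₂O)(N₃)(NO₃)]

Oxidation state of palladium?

+2

1 ammonium outside the brackets (+1 each) → the complex ion is 1−.
Ligand charges: 1×H2O neutral; 1×N3 = -1; 1×Cl = -1; 1×NO3 = -1; sum -3.
Pd + (-3) = 1− ⇒ Pd is +2.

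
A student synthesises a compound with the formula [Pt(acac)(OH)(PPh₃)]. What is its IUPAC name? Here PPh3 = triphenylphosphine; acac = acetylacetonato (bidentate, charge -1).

There is no counter-ion, so the complex is neutral overall.
Ligand charges: 1×hydroxo (-1 each), 1×triphenylphosphine (neutral), 1×acetylacetonato (-1 each); total -2. So Pt + (-2) = 0, giving Pt = +2.
Ligands are named alphabetically: acetylacetonato before hydroxo before triphenylphosphine.

(acetylacetonato)hydroxo(triphenylphosphine)platinum(II)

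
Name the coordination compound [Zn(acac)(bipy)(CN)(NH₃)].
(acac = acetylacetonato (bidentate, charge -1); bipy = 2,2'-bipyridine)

There is no counter-ion, so the complex is neutral overall.
Ligand charges: 1×acetylacetonato (-1 each), 1×ammine (neutral), 1×2,2'-bipyridine (neutral), 1×cyano (-1 each); total -2. So Zn + (-2) = 0, giving Zn = +2.
Ligands are named alphabetically: acetylacetonato before ammine before bipyridine before cyano.

(acetylacetonato)ammine(2,2'-bipyridine)cyanozinc(II)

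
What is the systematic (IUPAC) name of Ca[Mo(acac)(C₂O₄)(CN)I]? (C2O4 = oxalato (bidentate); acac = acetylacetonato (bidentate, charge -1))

calcium (acetylacetonato)cyanoiodooxalatomolybdate(III)

The 1 calcium counter-ion carries a total charge of +2, so each complex ion is 2−.
Ligand charges: 1×cyano (-1 each), 1×oxalato (-2 each), 1×acetylacetonato (-1 each), 1×iodo (-1 each); total -5. So Mo + (-5) = 2−, giving Mo = +3.
Ligands are named alphabetically: acetylacetonato before cyano before iodo before oxalato.
The complex ion is anionic, so molybdenum takes the -ate form molybdate(III).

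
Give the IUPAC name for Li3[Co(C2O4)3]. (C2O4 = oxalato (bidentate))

The 3 lithium counter-ions carry a total charge of +3, so each complex ion is 3−.
Ligand charges: 3×oxalato (-2 each); total -6. So Co + (-6) = 3−, giving Co = +3.
The complex ion is anionic, so cobalt takes the -ate form cobaltate(III).

lithium trioxalatocobaltate(III)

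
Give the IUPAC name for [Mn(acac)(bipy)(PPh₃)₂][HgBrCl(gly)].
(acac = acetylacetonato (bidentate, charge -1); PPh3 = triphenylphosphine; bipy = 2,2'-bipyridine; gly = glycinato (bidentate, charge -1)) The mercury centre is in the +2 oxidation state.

(acetylacetonato)(2,2'-bipyridine)bis(triphenylphosphine)manganese(II) bromochloro(glycinato)mercurate(II)

Both ions are complex: the cation is named first with the plain metal name, the anion second with the -ate form; each ion's ligands are alphabetised independently.
Hg is given as +2; the anion's ligand charges sum to -3, so the complex anion is 1−.
A 1:1 salt means the cation carries the equal and opposite charge, 1+.
Cation: ligand charges sum to -1; for the ion to be 1+, Mn = +2.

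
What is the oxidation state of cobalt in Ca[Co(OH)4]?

+2

1 calcium outside the brackets (+2 each) → the complex ion is 2−.
Ligand charges: 4×OH = -4; sum -4.
Co + (-4) = 2− ⇒ Co is +2.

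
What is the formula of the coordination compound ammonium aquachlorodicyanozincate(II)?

Ligands: 1 chloro (Cl, -1), 1 aqua (H2O, neutral), 2 cyano (CN, -1). Ligand charge sum = -3.
Charge balance with ammonium (+1) requires 1 complex ion per 1 ammonium.

NH4[ZnCl(CN)2(H2O)]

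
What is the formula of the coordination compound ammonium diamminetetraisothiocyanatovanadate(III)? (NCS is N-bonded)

Ligands: 2 ammine (NH3, neutral), 4 isothiocyanato (NCS, -1). Ligand charge sum = -4.
With V in oxidation state +3, the complex ion is [V...]^1−.
Charge balance with ammonium (+1) requires 1 complex ion per 1 ammonium.

NH4[V(NCS)4(NH3)2]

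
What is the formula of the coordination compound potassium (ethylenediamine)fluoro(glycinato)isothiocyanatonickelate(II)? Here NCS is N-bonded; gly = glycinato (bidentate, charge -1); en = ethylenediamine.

Ligands: 1 isothiocyanato (NCS, -1), 1 glycinato (gly, -1), 1 fluoro (F, -1), 1 ethylenediamine (en, neutral). Ligand charge sum = -3.
With Ni in oxidation state +2, the complex ion is [Ni...]^1−.
Charge balance with potassium (+1) requires 1 complex ion per 1 potassium.

K[Ni(en)F(gly)(NCS)]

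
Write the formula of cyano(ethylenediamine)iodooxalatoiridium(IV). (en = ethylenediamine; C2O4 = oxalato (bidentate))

[Ir(C2O4)(CN)(en)I]

Ligands: 1 ethylenediamine (en, neutral), 1 oxalato (C2O4, -2), 1 cyano (CN, -1), 1 iodo (I, -1). Ligand charge sum = -4.
With Ir in oxidation state +4, the complex ion is [Ir...].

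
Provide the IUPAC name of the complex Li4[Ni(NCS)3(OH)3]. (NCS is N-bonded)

lithium trihydroxotriisothiocyanatonickelate(II)

The 4 lithium counter-ions carry a total charge of +4, so each complex ion is 4−.
Ligand charges: 3×isothiocyanato (-1 each), 3×hydroxo (-1 each); total -6. So Ni + (-6) = 4−, giving Ni = +2.
Ligands are named alphabetically: hydroxo before isothiocyanato.
The complex ion is anionic, so nickel takes the -ate form nickelate(II).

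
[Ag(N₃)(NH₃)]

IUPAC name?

There is no counter-ion, so the complex is neutral overall.
Ligand charges: 1×azido (-1 each), 1×ammine (neutral); total -1. So Ag + (-1) = 0, giving Ag = +1.
Ligands are named alphabetically: ammine before azido.

ammineazidosilver(I)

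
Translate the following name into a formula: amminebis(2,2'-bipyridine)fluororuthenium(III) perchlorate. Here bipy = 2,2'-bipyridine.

[Ru(bipy)2F(NH3)](ClO4)2

Ligands: 2 2,2'-bipyridine (bipy, neutral), 1 ammine (NH3, neutral), 1 fluoro (F, -1). Ligand charge sum = -1.
With Ru in oxidation state +3, the complex ion is [Ru...]^2+.
Charge balance with perchlorate (-1) requires 1 complex ion per 2 perchlorate.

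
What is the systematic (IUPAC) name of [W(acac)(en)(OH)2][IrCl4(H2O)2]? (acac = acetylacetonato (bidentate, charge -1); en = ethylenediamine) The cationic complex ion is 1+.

(acetylacetonato)(ethylenediamine)dihydroxotungsten(IV) diaquatetrachloroiridate(III)

The complex cation is given as 1+; its ligand charges sum to -3, so W = +4.
A 1:1 salt means the anion carries the equal and opposite charge, 1−.
Anion: ligand charges sum to -4; for the ion to be 1−, Ir = +3.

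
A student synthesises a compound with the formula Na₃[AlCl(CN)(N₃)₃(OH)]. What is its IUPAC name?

The 3 sodium counter-ions carry a total charge of +3, so each complex ion is 3−.
Ligand charges: 1×hydroxo (-1 each), 1×cyano (-1 each), 1×chloro (-1 each), 3×azido (-1 each); total -6. So Al + (-6) = 3−, giving Al = +3.
Ligands are named alphabetically: azido before chloro before cyano before hydroxo.
The complex ion is anionic, so aluminium takes the -ate form aluminate(III).

sodium triazidochlorocyanohydroxoaluminate(III)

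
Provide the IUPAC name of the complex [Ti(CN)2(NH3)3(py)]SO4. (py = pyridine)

The 1 sulfate counter-ion carries a total charge of -2, so each complex ion is 2+.
Ligand charges: 3×ammine (neutral), 1×pyridine (neutral), 2×cyano (-1 each); total -2. So Ti + (-2) = 2+, giving Ti = +4.
Ligands are named alphabetically: ammine before cyano before pyridine.

triamminedicyano(pyridine)titanium(IV) sulfate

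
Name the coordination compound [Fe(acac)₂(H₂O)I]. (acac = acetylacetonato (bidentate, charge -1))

There is no counter-ion, so the complex is neutral overall.
Ligand charges: 1×iodo (-1 each), 1×aqua (neutral), 2×acetylacetonato (-1 each); total -3. So Fe + (-3) = 0, giving Fe = +3.
Ligands are named alphabetically: acetylacetonato before aqua before iodo.

bis(acetylacetonato)aquaiodoiron(III)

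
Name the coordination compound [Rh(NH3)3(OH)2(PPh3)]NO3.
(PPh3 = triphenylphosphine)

triamminedihydroxo(triphenylphosphine)rhodium(III) nitrate

The 1 nitrate counter-ion carries a total charge of -1, so each complex ion is 1+.
Ligand charges: 1×triphenylphosphine (neutral), 3×ammine (neutral), 2×hydroxo (-1 each); total -2. So Rh + (-2) = 1+, giving Rh = +3.
Ligands are named alphabetically: ammine before hydroxo before triphenylphosphine.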